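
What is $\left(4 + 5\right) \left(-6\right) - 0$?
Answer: $-54$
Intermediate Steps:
$\left(4 + 5\right) \left(-6\right) - 0 = 9 \left(-6\right) + 0 = -54 + 0 = -54$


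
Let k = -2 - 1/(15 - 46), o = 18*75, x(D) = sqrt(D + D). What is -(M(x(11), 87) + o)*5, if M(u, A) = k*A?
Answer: -182715/31 ≈ -5894.0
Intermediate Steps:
x(D) = sqrt(2)*sqrt(D) (x(D) = sqrt(2*D) = sqrt(2)*sqrt(D))
o = 1350
k = -61/31 (k = -2 - 1/(-31) = -2 - 1*(-1/31) = -2 + 1/31 = -61/31 ≈ -1.9677)
M(u, A) = -61*A/31
-(M(x(11), 87) + o)*5 = -(-61/31*87 + 1350)*5 = -(-5307/31 + 1350)*5 = -36543*5/31 = -1*182715/31 = -182715/31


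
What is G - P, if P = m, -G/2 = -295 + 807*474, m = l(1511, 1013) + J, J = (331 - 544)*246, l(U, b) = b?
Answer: -713061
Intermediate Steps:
J = -52398 (J = -213*246 = -52398)
m = -51385 (m = 1013 - 52398 = -51385)
G = -764446 (G = -2*(-295 + 807*474) = -2*(-295 + 382518) = -2*382223 = -764446)
P = -51385
G - P = -764446 - 1*(-51385) = -764446 + 51385 = -713061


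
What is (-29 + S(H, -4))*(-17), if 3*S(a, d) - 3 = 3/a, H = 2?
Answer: 935/2 ≈ 467.50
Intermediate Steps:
S(a, d) = 1 + 1/a (S(a, d) = 1 + (3/a)/3 = 1 + 1/a)
(-29 + S(H, -4))*(-17) = (-29 + (1 + 2)/2)*(-17) = (-29 + (½)*3)*(-17) = (-29 + 3/2)*(-17) = -55/2*(-17) = 935/2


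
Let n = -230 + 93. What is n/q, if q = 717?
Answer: -137/717 ≈ -0.19107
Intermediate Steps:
n = -137
n/q = -137/717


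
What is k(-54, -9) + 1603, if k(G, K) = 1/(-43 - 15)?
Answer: 92973/58 ≈ 1603.0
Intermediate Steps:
k(G, K) = -1/58 (k(G, K) = 1/(-58) = -1/58)
k(-54, -9) + 1603 = -1/58 + 1603 = 92973/58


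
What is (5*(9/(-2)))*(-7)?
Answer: 315/2 ≈ 157.50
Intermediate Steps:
(5*(9/(-2)))*(-7) = (5*(9*(-½)))*(-7) = (5*(-9/2))*(-7) = -45/2*(-7) = 315/2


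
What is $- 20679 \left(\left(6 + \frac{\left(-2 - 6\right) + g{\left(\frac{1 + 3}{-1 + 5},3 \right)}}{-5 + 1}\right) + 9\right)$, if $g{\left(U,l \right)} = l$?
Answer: $- \frac{1344135}{4} \approx -3.3603 \cdot 10^{5}$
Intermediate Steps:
$- 20679 \left(\left(6 + \frac{\left(-2 - 6\right) + g{\left(\frac{1 + 3}{-1 + 5},3 \right)}}{-5 + 1}\right) + 9\right) = - 20679 \left(\left(6 + \frac{\left(-2 - 6\right) + 3}{-5 + 1}\right) + 9\right) = - 20679 \left(\left(6 + \frac{\left(-2 - 6\right) + 3}{-4}\right) + 9\right) = - 20679 \left(\left(6 + \left(-8 + 3\right) \left(- \frac{1}{4}\right)\right) + 9\right) = - 20679 \left(\left(6 - - \frac{5}{4}\right) + 9\right) = - 20679 \left(\left(6 + \frac{5}{4}\right) + 9\right) = - 20679 \left(\frac{29}{4} + 9\right) = \left(-20679\right) \frac{65}{4} = - \frac{1344135}{4}$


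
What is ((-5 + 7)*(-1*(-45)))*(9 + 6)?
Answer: 1350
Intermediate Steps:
((-5 + 7)*(-1*(-45)))*(9 + 6) = (2*45)*15 = 90*15 = 1350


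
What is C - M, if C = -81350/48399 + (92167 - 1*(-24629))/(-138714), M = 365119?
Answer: -408547791871823/1118936481 ≈ -3.6512e+5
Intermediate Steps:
C = -2822865584/1118936481 (C = -81350*1/48399 + (92167 + 24629)*(-1/138714) = -81350/48399 + 116796*(-1/138714) = -81350/48399 - 19466/23119 = -2822865584/1118936481 ≈ -2.5228)
C - M = -2822865584/1118936481 - 1*365119 = -2822865584/1118936481 - 365119 = -408547791871823/1118936481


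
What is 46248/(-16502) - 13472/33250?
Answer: -440015236/137172875 ≈ -3.2077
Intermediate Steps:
46248/(-16502) - 13472/33250 = 46248*(-1/16502) - 13472*1/33250 = -23124/8251 - 6736/16625 = -440015236/137172875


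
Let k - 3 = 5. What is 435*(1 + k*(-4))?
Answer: -13485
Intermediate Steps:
k = 8 (k = 3 + 5 = 8)
435*(1 + k*(-4)) = 435*(1 + 8*(-4)) = 435*(1 - 32) = 435*(-31) = -13485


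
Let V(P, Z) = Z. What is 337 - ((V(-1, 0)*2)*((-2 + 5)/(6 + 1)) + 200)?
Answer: 137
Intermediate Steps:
337 - ((V(-1, 0)*2)*((-2 + 5)/(6 + 1)) + 200) = 337 - ((0*2)*((-2 + 5)/(6 + 1)) + 200) = 337 - (0*(3/7) + 200) = 337 - (0 + 200) = 337 - 1*200 = 337 - 200 = 137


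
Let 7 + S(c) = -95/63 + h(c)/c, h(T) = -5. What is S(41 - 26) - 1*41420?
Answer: -2610017/63 ≈ -41429.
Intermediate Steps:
S(c) = -536/63 - 5/c (S(c) = -7 + (-95/63 - 5/c) = -536/63 - 5/c)
S(41 - 26) - 1*41420 = (-536/63 - 5/(41 - 26)) - 1*41420 = (-536/63 - 5/15) - 41420 = (-536/63 - 5*1/15) - 41420 = (-536/63 - 1/3) - 41420 = -557/63 - 41420 = -2610017/63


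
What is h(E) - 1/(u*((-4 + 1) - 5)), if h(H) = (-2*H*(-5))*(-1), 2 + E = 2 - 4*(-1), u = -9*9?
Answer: -25921/648 ≈ -40.002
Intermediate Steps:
u = -81
E = 4 (E = -2 + (2 - 4*(-1)) = -2 + (2 + 4) = -2 + 6 = 4)
h(H) = -10*H (h(H) = (10*H)*(-1) = -10*H)
h(E) - 1/(u*((-4 + 1) - 5)) = -10*4 - 1/((-81*((-4 + 1) - 5))) = -40 - 1/((-81*(-3 - 5))) = -40 - 1/((-81*(-8))) = -40 - 1/648 = -25921/648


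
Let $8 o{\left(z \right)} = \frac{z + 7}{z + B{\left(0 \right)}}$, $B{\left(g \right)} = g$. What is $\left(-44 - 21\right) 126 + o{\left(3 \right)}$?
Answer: $- \frac{98275}{12} \approx -8189.6$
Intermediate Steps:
$o{\left(z \right)} = \frac{7 + z}{8 z}$ ($o{\left(z \right)} = \frac{\left(z + 7\right) \frac{1}{z + 0}}{8} = \frac{\left(7 + z\right) \frac{1}{z}}{8} = \frac{\frac{1}{z} \left(7 + z\right)}{8} = \frac{7 + z}{8 z}$)
$\left(-44 - 21\right) 126 + o{\left(3 \right)} = \left(-44 - 21\right) 126 + \frac{7 + 3}{8 \cdot 3} = \left(-65\right) 126 + \frac{1}{8} \cdot \frac{1}{3} \cdot 10 = -8190 + \frac{5}{12} = - \frac{98275}{12}$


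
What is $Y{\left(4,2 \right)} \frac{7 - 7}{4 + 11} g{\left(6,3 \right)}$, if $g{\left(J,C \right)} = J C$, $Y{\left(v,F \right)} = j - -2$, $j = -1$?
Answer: $0$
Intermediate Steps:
$Y{\left(v,F \right)} = 1$ ($Y{\left(v,F \right)} = -1 - -2 = -1 + 2 = 1$)
$g{\left(J,C \right)} = C J$
$Y{\left(4,2 \right)} \frac{7 - 7}{4 + 11} g{\left(6,3 \right)} = 1 \frac{7 - 7}{4 + 11} \cdot 3 \cdot 6 = 1 \cdot \frac{0}{15} \cdot 18 = 1 \cdot 0 \cdot \frac{1}{15} \cdot 18 = 1 \cdot 0 \cdot 18 = 0 \cdot 18 = 0$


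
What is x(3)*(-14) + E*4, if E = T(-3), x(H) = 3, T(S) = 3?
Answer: -30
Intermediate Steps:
E = 3
x(3)*(-14) + E*4 = 3*(-14) + 3*4 = -42 + 12 = -30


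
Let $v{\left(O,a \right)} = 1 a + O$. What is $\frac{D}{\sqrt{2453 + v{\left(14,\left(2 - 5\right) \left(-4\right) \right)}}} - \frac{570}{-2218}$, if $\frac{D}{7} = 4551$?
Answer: $\frac{285}{1109} + \frac{861 \sqrt{2479}}{67} \approx 640.09$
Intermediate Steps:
$v{\left(O,a \right)} = O + a$ ($v{\left(O,a \right)} = a + O = O + a$)
$D = 31857$ ($D = 7 \cdot 4551 = 31857$)
$\frac{D}{\sqrt{2453 + v{\left(14,\left(2 - 5\right) \left(-4\right) \right)}}} - \frac{570}{-2218} = \frac{31857}{\sqrt{2453 + \left(14 + \left(2 - 5\right) \left(-4\right)\right)}} - \frac{570}{-2218} = \frac{31857}{\sqrt{2453 + \left(14 - -12\right)}} - - \frac{285}{1109} = \frac{31857}{\sqrt{2453 + \left(14 + 12\right)}} + \frac{285}{1109} = \frac{31857}{\sqrt{2453 + 26}} + \frac{285}{1109} = \frac{31857}{\sqrt{2479}} + \frac{285}{1109} = 31857 \frac{\sqrt{2479}}{2479} + \frac{285}{1109} = \frac{861 \sqrt{2479}}{67} + \frac{285}{1109} = \frac{285}{1109} + \frac{861 \sqrt{2479}}{67}$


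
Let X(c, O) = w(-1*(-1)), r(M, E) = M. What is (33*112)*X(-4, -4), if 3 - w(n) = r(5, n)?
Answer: -7392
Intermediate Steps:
w(n) = -2 (w(n) = 3 - 1*5 = 3 - 5 = -2)
X(c, O) = -2
(33*112)*X(-4, -4) = (33*112)*(-2) = 3696*(-2) = -7392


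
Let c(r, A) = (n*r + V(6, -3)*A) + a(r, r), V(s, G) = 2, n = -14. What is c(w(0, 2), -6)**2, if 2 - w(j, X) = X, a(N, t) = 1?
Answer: 121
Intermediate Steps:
w(j, X) = 2 - X
c(r, A) = 1 - 14*r + 2*A (c(r, A) = (-14*r + 2*A) + 1 = 1 - 14*r + 2*A)
c(w(0, 2), -6)**2 = (1 - 14*(2 - 1*2) + 2*(-6))**2 = (1 - 14*(2 - 2) - 12)**2 = (1 - 14*0 - 12)**2 = (1 + 0 - 12)**2 = (-11)**2 = 121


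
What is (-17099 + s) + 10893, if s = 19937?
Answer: 13731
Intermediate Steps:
(-17099 + s) + 10893 = (-17099 + 19937) + 10893 = 2838 + 10893 = 13731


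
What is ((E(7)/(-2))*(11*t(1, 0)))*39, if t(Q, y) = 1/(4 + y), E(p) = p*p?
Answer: -21021/8 ≈ -2627.6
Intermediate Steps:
E(p) = p²
((E(7)/(-2))*(11*t(1, 0)))*39 = ((7²/(-2))*(11/(4 + 0)))*39 = ((49*(-½))*(11/4))*39 = -539/(2*4)*39 = -49/2*11/4*39 = -539/8*39 = -21021/8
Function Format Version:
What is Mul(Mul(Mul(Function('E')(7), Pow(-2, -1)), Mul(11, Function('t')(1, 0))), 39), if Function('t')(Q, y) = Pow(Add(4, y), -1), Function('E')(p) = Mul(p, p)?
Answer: Rational(-21021, 8) ≈ -2627.6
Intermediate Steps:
Function('E')(p) = Pow(p, 2)
Mul(Mul(Mul(Function('E')(7), Pow(-2, -1)), Mul(11, Function('t')(1, 0))), 39) = Mul(Mul(Mul(Pow(7, 2), Pow(-2, -1)), Mul(11, Pow(Add(4, 0), -1))), 39) = Mul(Mul(Mul(49, Rational(-1, 2)), Mul(11, Pow(4, -1))), 39) = Mul(Mul(Rational(-49, 2), Mul(11, Rational(1, 4))), 39) = Mul(Mul(Rational(-49, 2), Rational(11, 4)), 39) = Mul(Rational(-539, 8), 39) = Rational(-21021, 8)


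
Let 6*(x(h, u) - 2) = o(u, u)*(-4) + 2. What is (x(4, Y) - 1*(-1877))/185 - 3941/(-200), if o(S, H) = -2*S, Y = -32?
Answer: 657851/22200 ≈ 29.633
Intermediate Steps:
x(h, u) = 7/3 + 4*u/3 (x(h, u) = 2 + (-2*u*(-4) + 2)/6 = 2 + (8*u + 2)/6 = 2 + (2 + 8*u)/6 = 2 + (⅓ + 4*u/3) = 7/3 + 4*u/3)
(x(4, Y) - 1*(-1877))/185 - 3941/(-200) = ((7/3 + (4/3)*(-32)) - 1*(-1877))/185 - 3941/(-200) = ((7/3 - 128/3) + 1877)*(1/185) - 3941*(-1/200) = (-121/3 + 1877)*(1/185) + 3941/200 = (5510/3)*(1/185) + 3941/200 = 1102/111 + 3941/200 = 657851/22200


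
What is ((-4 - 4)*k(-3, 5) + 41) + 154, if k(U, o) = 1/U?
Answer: 593/3 ≈ 197.67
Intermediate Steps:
((-4 - 4)*k(-3, 5) + 41) + 154 = ((-4 - 4)/(-3) + 41) + 154 = (-8*(-1/3) + 41) + 154 = (8/3 + 41) + 154 = 131/3 + 154 = 593/3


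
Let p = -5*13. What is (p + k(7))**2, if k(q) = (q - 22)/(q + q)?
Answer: 855625/196 ≈ 4365.4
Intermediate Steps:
k(q) = (-22 + q)/(2*q) (k(q) = (-22 + q)/((2*q)) = (-22 + q)*(1/(2*q)) = (-22 + q)/(2*q))
p = -65
(p + k(7))**2 = (-65 + (1/2)*(-22 + 7)/7)**2 = (-65 + (1/2)*(1/7)*(-15))**2 = (-65 - 15/14)**2 = (-925/14)**2 = 855625/196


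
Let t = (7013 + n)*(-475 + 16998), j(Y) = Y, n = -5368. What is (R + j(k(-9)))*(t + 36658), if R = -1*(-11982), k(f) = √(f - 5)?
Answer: 326114010126 + 27216993*I*√14 ≈ 3.2611e+11 + 1.0184e+8*I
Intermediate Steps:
k(f) = √(-5 + f)
R = 11982
t = 27180335 (t = (7013 - 5368)*(-475 + 16998) = 1645*16523 = 27180335)
(R + j(k(-9)))*(t + 36658) = (11982 + √(-5 - 9))*(27180335 + 36658) = (11982 + √(-14))*27216993 = (11982 + I*√14)*27216993 = 326114010126 + 27216993*I*√14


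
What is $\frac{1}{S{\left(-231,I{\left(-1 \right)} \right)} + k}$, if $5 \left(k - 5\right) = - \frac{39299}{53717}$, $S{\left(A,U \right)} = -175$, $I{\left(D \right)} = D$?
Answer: $- \frac{268585}{45698749} \approx -0.0058773$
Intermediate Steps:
$k = \frac{1303626}{268585}$ ($k = 5 + \frac{\left(-39299\right) \frac{1}{53717}}{5} = 5 + \frac{1}{5} \left(- \frac{39299}{53717}\right) = 5 - \frac{39299}{268585} = \frac{1303626}{268585} \approx 4.8537$)
$\frac{1}{S{\left(-231,I{\left(-1 \right)} \right)} + k} = \frac{1}{-175 + \frac{1303626}{268585}} = \frac{1}{- \frac{45698749}{268585}} = - \frac{268585}{45698749}$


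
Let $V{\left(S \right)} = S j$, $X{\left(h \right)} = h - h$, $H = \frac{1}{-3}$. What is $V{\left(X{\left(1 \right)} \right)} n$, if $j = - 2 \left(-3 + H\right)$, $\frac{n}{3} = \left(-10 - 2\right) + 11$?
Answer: $0$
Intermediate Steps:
$H = - \frac{1}{3} \approx -0.33333$
$X{\left(h \right)} = 0$
$n = -3$ ($n = 3 \left(\left(-10 - 2\right) + 11\right) = 3 \left(-12 + 11\right) = 3 \left(-1\right) = -3$)
$j = \frac{20}{3}$ ($j = - 2 \left(-3 - \frac{1}{3}\right) = \left(-2\right) \left(- \frac{10}{3}\right) = \frac{20}{3} \approx 6.6667$)
$V{\left(S \right)} = \frac{20 S}{3}$ ($V{\left(S \right)} = S \frac{20}{3} = \frac{20 S}{3}$)
$V{\left(X{\left(1 \right)} \right)} n = \frac{20}{3} \cdot 0 \left(-3\right) = 0 \left(-3\right) = 0$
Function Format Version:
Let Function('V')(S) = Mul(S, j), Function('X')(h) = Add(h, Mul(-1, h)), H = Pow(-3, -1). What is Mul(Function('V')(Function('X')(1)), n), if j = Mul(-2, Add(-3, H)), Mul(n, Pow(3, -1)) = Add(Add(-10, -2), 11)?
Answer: 0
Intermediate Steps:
H = Rational(-1, 3) ≈ -0.33333
Function('X')(h) = 0
n = -3 (n = Mul(3, Add(Add(-10, -2), 11)) = Mul(3, Add(-12, 11)) = Mul(3, -1) = -3)
j = Rational(20, 3) (j = Mul(-2, Add(-3, Rational(-1, 3))) = Mul(-2, Rational(-10, 3)) = Rational(20, 3) ≈ 6.6667)
Function('V')(S) = Mul(Rational(20, 3), S) (Function('V')(S) = Mul(S, Rational(20, 3)) = Mul(Rational(20, 3), S))
Mul(Function('V')(Function('X')(1)), n) = Mul(Mul(Rational(20, 3), 0), -3) = Mul(0, -3) = 0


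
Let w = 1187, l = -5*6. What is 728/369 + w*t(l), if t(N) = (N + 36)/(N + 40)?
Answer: 1317649/1845 ≈ 714.17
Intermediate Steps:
l = -30
t(N) = (36 + N)/(40 + N)
728/369 + w*t(l) = 728/369 + 1187*((36 - 30)/(40 - 30)) = 728*(1/369) + 1187*(6/10) = 728/369 + 1187*((⅒)*6) = 728/369 + 1187*(⅗) = 728/369 + 3561/5 = 1317649/1845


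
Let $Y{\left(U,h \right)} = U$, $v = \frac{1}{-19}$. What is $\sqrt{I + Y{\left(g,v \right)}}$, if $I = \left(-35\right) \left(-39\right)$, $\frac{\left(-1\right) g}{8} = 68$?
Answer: $\sqrt{821} \approx 28.653$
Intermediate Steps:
$g = -544$ ($g = \left(-8\right) 68 = -544$)
$v = - \frac{1}{19} \approx -0.052632$
$I = 1365$
$\sqrt{I + Y{\left(g,v \right)}} = \sqrt{1365 - 544} = \sqrt{821}$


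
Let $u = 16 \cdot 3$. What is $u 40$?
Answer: $1920$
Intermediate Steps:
$u = 48$
$u 40 = 48 \cdot 40 = 1920$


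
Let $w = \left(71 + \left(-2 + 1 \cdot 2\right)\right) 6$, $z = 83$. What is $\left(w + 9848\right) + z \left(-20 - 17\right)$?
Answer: $7203$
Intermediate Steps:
$w = 426$ ($w = \left(71 + \left(-2 + 2\right)\right) 6 = \left(71 + 0\right) 6 = 71 \cdot 6 = 426$)
$\left(w + 9848\right) + z \left(-20 - 17\right) = \left(426 + 9848\right) + 83 \left(-20 - 17\right) = 10274 + 83 \left(-37\right) = 10274 - 3071 = 7203$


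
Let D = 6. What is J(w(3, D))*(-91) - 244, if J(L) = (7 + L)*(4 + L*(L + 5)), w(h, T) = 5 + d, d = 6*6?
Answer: -8255764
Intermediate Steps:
d = 36
w(h, T) = 41 (w(h, T) = 5 + 36 = 41)
J(L) = (4 + L*(5 + L))*(7 + L) (J(L) = (7 + L)*(4 + L*(5 + L)) = (4 + L*(5 + L))*(7 + L))
J(w(3, D))*(-91) - 244 = (28 + 41³ + 12*41² + 39*41)*(-91) - 244 = (28 + 68921 + 12*1681 + 1599)*(-91) - 244 = (28 + 68921 + 20172 + 1599)*(-91) - 244 = 90720*(-91) - 244 = -8255520 - 244 = -8255764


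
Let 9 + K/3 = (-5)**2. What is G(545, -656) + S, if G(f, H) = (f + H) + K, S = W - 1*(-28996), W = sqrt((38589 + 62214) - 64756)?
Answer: 28933 + sqrt(36047) ≈ 29123.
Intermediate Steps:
K = 48 (K = -27 + 3*(-5)**2 = -27 + 3*25 = -27 + 75 = 48)
W = sqrt(36047) (W = sqrt(100803 - 64756) = sqrt(36047) ≈ 189.86)
S = 28996 + sqrt(36047) (S = sqrt(36047) - 1*(-28996) = sqrt(36047) + 28996 = 28996 + sqrt(36047) ≈ 29186.)
G(f, H) = 48 + H + f (G(f, H) = (f + H) + 48 = (H + f) + 48 = 48 + H + f)
G(545, -656) + S = (48 - 656 + 545) + (28996 + sqrt(36047)) = -63 + (28996 + sqrt(36047)) = 28933 + sqrt(36047)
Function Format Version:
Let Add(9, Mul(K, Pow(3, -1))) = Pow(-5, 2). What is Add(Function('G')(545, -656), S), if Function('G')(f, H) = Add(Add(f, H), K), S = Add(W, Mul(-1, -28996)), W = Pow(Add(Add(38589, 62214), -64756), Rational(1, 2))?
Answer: Add(28933, Pow(36047, Rational(1, 2))) ≈ 29123.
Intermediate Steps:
K = 48 (K = Add(-27, Mul(3, Pow(-5, 2))) = Add(-27, Mul(3, 25)) = Add(-27, 75) = 48)
W = Pow(36047, Rational(1, 2)) (W = Pow(Add(100803, -64756), Rational(1, 2)) = Pow(36047, Rational(1, 2)) ≈ 189.86)
S = Add(28996, Pow(36047, Rational(1, 2))) (S = Add(Pow(36047, Rational(1, 2)), Mul(-1, -28996)) = Add(Pow(36047, Rational(1, 2)), 28996) = Add(28996, Pow(36047, Rational(1, 2))) ≈ 29186.)
Function('G')(f, H) = Add(48, H, f) (Function('G')(f, H) = Add(Add(f, H), 48) = Add(Add(H, f), 48) = Add(48, H, f))
Add(Function('G')(545, -656), S) = Add(Add(48, -656, 545), Add(28996, Pow(36047, Rational(1, 2)))) = Add(-63, Add(28996, Pow(36047, Rational(1, 2)))) = Add(28933, Pow(36047, Rational(1, 2)))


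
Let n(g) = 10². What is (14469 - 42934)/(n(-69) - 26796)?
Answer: 28465/26696 ≈ 1.0663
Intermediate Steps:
n(g) = 100
(14469 - 42934)/(n(-69) - 26796) = (14469 - 42934)/(100 - 26796) = -28465/(-26696) = -28465*(-1/26696) = 28465/26696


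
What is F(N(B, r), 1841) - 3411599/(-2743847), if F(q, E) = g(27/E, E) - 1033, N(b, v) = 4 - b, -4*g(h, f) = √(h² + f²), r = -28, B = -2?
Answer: -2830982352/2743847 - √11487225697690/7364 ≈ -1492.0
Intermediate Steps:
g(h, f) = -√(f² + h²)/4 (g(h, f) = -√(h² + f²)/4 = -√(f² + h²)/4)
F(q, E) = -1033 - √(E² + 729/E²)/4 (F(q, E) = -√(E² + (27/E)²)/4 - 1033 = -√(E² + 729/E²)/4 - 1033 = -1033 - √(E² + 729/E²)/4)
F(N(B, r), 1841) - 3411599/(-2743847) = (-1033 - √(729 + 1841⁴)/1841/4) - 3411599/(-2743847) = (-1033 - √(729 + 11487225696961)/1841/4) - 3411599*(-1)/2743847 = (-1033 - √11487225697690/1841/4) - 1*(-3411599/2743847) = (-1033 - √11487225697690/7364) + 3411599/2743847 = -2830982352/2743847 - √11487225697690/7364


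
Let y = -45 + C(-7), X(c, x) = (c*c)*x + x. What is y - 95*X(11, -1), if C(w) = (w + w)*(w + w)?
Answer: 11741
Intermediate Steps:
X(c, x) = x + x*c**2 (X(c, x) = c**2*x + x = x*c**2 + x = x + x*c**2)
C(w) = 4*w**2 (C(w) = (2*w)*(2*w) = 4*w**2)
y = 151 (y = -45 + 4*(-7)**2 = -45 + 4*49 = -45 + 196 = 151)
y - 95*X(11, -1) = 151 - (-95)*(1 + 11**2) = 151 - (-95)*(1 + 121) = 151 - (-95)*122 = 151 - 95*(-122) = 151 + 11590 = 11741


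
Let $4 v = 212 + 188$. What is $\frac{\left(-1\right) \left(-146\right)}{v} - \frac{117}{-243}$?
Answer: $\frac{2621}{1350} \approx 1.9415$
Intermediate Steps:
$v = 100$ ($v = \frac{212 + 188}{4} = \frac{1}{4} \cdot 400 = 100$)
$\frac{\left(-1\right) \left(-146\right)}{v} - \frac{117}{-243} = \frac{\left(-1\right) \left(-146\right)}{100} - \frac{117}{-243} = 146 \cdot \frac{1}{100} - - \frac{13}{27} = \frac{73}{50} + \frac{13}{27} = \frac{2621}{1350}$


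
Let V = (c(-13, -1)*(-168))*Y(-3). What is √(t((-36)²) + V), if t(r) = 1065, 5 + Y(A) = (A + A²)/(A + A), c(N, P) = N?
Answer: I*√12039 ≈ 109.72*I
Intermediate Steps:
Y(A) = -5 + (A + A²)/(2*A) (Y(A) = -5 + (A + A²)/(A + A) = -5 + (A + A²)/((2*A)) = -5 + (A + A²)*(1/(2*A)) = -5 + (A + A²)/(2*A))
V = -13104 (V = (-13*(-168))*(-9/2 + (½)*(-3)) = 2184*(-9/2 - 3/2) = 2184*(-6) = -13104)
√(t((-36)²) + V) = √(1065 - 13104) = √(-12039) = I*√12039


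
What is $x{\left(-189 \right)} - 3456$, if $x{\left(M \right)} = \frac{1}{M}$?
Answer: $- \frac{653185}{189} \approx -3456.0$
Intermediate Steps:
$x{\left(-189 \right)} - 3456 = \frac{1}{-189} - 3456 = - \frac{1}{189} - 3456 = - \frac{653185}{189}$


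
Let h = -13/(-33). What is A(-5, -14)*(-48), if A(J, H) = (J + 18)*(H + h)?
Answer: 93392/11 ≈ 8490.2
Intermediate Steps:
h = 13/33 (h = -13*(-1/33) = 13/33 ≈ 0.39394)
A(J, H) = (18 + J)*(13/33 + H) (A(J, H) = (J + 18)*(H + 13/33) = (18 + J)*(13/33 + H))
A(-5, -14)*(-48) = (78/11 + 18*(-14) + (13/33)*(-5) - 14*(-5))*(-48) = (78/11 - 252 - 65/33 + 70)*(-48) = -5837/33*(-48) = 93392/11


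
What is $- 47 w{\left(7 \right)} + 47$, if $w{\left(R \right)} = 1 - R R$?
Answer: $2303$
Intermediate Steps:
$w{\left(R \right)} = 1 - R^{2}$
$- 47 w{\left(7 \right)} + 47 = - 47 \left(1 - 7^{2}\right) + 47 = - 47 \left(1 - 49\right) + 47 = \left(-47\right) \left(-48\right) + 47 = 2256 + 47 = 2303$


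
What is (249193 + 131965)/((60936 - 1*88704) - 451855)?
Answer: -381158/479623 ≈ -0.79470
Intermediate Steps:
(249193 + 131965)/((60936 - 1*88704) - 451855) = 381158/((60936 - 88704) - 451855) = 381158/(-27768 - 451855) = 381158/(-479623) = 381158*(-1/479623) = -381158/479623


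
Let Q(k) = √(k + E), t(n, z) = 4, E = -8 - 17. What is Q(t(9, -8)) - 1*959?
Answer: -959 + I*√21 ≈ -959.0 + 4.5826*I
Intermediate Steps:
E = -25
Q(k) = √(-25 + k) (Q(k) = √(k - 25) = √(-25 + k))
Q(t(9, -8)) - 1*959 = √(-25 + 4) - 1*959 = √(-21) - 959 = I*√21 - 959 = -959 + I*√21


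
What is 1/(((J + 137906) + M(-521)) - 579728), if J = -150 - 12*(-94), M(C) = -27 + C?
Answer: -1/441392 ≈ -2.2656e-6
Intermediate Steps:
J = 978 (J = -150 + 1128 = 978)
1/(((J + 137906) + M(-521)) - 579728) = 1/(((978 + 137906) + (-27 - 521)) - 579728) = 1/((138884 - 548) - 579728) = 1/(138336 - 579728) = 1/(-441392) = -1/441392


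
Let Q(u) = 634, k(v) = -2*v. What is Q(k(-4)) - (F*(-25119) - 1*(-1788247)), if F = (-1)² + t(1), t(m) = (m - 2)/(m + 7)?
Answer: -14125071/8 ≈ -1.7656e+6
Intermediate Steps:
t(m) = (-2 + m)/(7 + m)
F = 7/8 (F = (-1)² + (-2 + 1)/(7 + 1) = 1 - 1/8 = 1 + (⅛)*(-1) = 1 - ⅛ = 7/8 ≈ 0.87500)
Q(k(-4)) - (F*(-25119) - 1*(-1788247)) = 634 - ((7/8)*(-25119) - 1*(-1788247)) = 634 - (-175833/8 + 1788247) = 634 - 1*14130143/8 = 634 - 14130143/8 = -14125071/8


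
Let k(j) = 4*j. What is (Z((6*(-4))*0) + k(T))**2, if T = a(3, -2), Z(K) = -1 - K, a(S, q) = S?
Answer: 121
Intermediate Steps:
T = 3
(Z((6*(-4))*0) + k(T))**2 = ((-1 - 6*(-4)*0) + 4*3)**2 = ((-1 - (-24)*0) + 12)**2 = ((-1 - 1*0) + 12)**2 = ((-1 + 0) + 12)**2 = (-1 + 12)**2 = 11**2 = 121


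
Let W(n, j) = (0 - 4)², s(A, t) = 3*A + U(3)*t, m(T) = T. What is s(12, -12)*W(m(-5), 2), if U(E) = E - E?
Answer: 576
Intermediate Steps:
U(E) = 0
s(A, t) = 3*A (s(A, t) = 3*A + 0*t = 3*A + 0 = 3*A)
W(n, j) = 16 (W(n, j) = (-4)² = 16)
s(12, -12)*W(m(-5), 2) = (3*12)*16 = 36*16 = 576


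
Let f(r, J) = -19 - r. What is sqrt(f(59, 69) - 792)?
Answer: I*sqrt(870) ≈ 29.496*I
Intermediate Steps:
sqrt(f(59, 69) - 792) = sqrt((-19 - 1*59) - 792) = sqrt((-19 - 59) - 792) = sqrt(-78 - 792) = sqrt(-870) = I*sqrt(870)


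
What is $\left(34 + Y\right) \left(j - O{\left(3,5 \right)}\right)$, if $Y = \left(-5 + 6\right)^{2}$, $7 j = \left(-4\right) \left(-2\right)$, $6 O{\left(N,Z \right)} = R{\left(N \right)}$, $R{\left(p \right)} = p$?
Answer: $\frac{45}{2} \approx 22.5$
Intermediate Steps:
$O{\left(N,Z \right)} = \frac{N}{6}$
$j = \frac{8}{7}$ ($j = \frac{\left(-4\right) \left(-2\right)}{7} = \frac{1}{7} \cdot 8 = \frac{8}{7} \approx 1.1429$)
$Y = 1$ ($Y = 1^{2} = 1$)
$\left(34 + Y\right) \left(j - O{\left(3,5 \right)}\right) = \left(34 + 1\right) \left(\frac{8}{7} - \frac{1}{6} \cdot 3\right) = 35 \left(\frac{8}{7} - \frac{1}{2}\right) = 35 \cdot \frac{9}{14} = \frac{45}{2}$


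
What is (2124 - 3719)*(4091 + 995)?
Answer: -8112170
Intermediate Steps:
(2124 - 3719)*(4091 + 995) = -1595*5086 = -8112170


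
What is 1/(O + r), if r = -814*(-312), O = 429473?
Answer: 1/683441 ≈ 1.4632e-6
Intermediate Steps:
r = 253968
1/(O + r) = 1/(429473 + 253968) = 1/683441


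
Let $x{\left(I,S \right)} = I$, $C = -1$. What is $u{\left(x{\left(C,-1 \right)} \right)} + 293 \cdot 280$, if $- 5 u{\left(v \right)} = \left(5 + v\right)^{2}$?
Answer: $\frac{410184}{5} \approx 82037.0$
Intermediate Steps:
$u{\left(v \right)} = - \frac{\left(5 + v\right)^{2}}{5}$
$u{\left(x{\left(C,-1 \right)} \right)} + 293 \cdot 280 = - \frac{\left(5 - 1\right)^{2}}{5} + 293 \cdot 280 = - \frac{4^{2}}{5} + 82040 = \left(- \frac{1}{5}\right) 16 + 82040 = - \frac{16}{5} + 82040 = \frac{410184}{5}$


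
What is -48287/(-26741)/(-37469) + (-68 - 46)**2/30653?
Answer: 13019972901473/30713034789437 ≈ 0.42392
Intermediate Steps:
-48287/(-26741)/(-37469) + (-68 - 46)**2/30653 = -48287*(-1/26741)*(-1/37469) + (-114)**2*(1/30653) = (48287/26741)*(-1/37469) + 12996*(1/30653) = -48287/1001958529 + 12996/30653 = 13019972901473/30713034789437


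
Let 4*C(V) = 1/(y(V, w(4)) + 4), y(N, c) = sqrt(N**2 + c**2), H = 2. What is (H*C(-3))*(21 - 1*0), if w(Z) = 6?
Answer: -42/29 + 63*sqrt(5)/58 ≈ 0.98056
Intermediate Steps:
C(V) = 1/(4*(4 + sqrt(36 + V**2))) (C(V) = 1/(4*(sqrt(V**2 + 6**2) + 4)) = 1/(4*(sqrt(V**2 + 36) + 4)) = 1/(4*(sqrt(36 + V**2) + 4)) = 1/(4*(4 + sqrt(36 + V**2))))
(H*C(-3))*(21 - 1*0) = (2*(1/(4*(4 + sqrt(36 + (-3)**2)))))*(21 - 1*0) = (2*(1/(4*(4 + sqrt(36 + 9)))))*(21 + 0) = (2*(1/(4*(4 + sqrt(45)))))*21 = (2*(1/(4*(4 + 3*sqrt(5)))))*21 = (1/(2*(4 + 3*sqrt(5))))*21 = 21/(2*(4 + 3*sqrt(5)))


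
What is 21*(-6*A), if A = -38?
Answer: 4788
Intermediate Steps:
21*(-6*A) = 21*(-6*(-38)) = 21*228 = 4788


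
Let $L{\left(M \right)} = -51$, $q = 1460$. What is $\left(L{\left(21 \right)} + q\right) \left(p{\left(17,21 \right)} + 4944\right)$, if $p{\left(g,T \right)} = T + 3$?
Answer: $6999912$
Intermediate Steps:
$p{\left(g,T \right)} = 3 + T$
$\left(L{\left(21 \right)} + q\right) \left(p{\left(17,21 \right)} + 4944\right) = \left(-51 + 1460\right) \left(\left(3 + 21\right) + 4944\right) = 1409 \left(24 + 4944\right) = 1409 \cdot 4968 = 6999912$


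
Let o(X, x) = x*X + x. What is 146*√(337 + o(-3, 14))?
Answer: 146*√309 ≈ 2566.4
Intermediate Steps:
o(X, x) = x + X*x (o(X, x) = X*x + x = x + X*x)
146*√(337 + o(-3, 14)) = 146*√(337 + 14*(1 - 3)) = 146*√(337 + 14*(-2)) = 146*√(337 - 28) = 146*√309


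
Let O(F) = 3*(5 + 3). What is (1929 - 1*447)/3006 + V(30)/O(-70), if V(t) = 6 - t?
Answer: -254/501 ≈ -0.50699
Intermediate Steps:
O(F) = 24 (O(F) = 3*8 = 24)
(1929 - 1*447)/3006 + V(30)/O(-70) = (1929 - 1*447)/3006 + (6 - 1*30)/24 = (1929 - 447)*(1/3006) + (6 - 30)*(1/24) = 1482*(1/3006) - 24*1/24 = 247/501 - 1 = -254/501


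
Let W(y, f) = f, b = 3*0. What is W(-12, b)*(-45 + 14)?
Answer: 0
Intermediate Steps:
b = 0
W(-12, b)*(-45 + 14) = 0*(-45 + 14) = 0*(-31) = 0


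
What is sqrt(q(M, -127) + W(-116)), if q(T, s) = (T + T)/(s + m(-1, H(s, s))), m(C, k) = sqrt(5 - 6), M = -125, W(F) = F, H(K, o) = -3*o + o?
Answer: sqrt(-296683929 + 40325*I)/1613 ≈ 0.00072571 + 10.679*I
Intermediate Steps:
H(K, o) = -2*o
m(C, k) = I (m(C, k) = sqrt(-1) = I)
q(T, s) = 2*T/(I + s) (q(T, s) = (T + T)/(s + I) = (2*T)/(I + s) = 2*T/(I + s))
sqrt(q(M, -127) + W(-116)) = sqrt(2*(-125)/(I - 127) - 116) = sqrt(2*(-125)/(-127 + I) - 116) = sqrt(2*(-125)*((-127 - I)/16130) - 116) = sqrt((3175/1613 + 25*I/1613) - 116) = sqrt(-183933/1613 + 25*I/1613)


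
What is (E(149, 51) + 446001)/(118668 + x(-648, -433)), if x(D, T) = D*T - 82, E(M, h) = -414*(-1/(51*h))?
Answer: 25778867/23072026 ≈ 1.1173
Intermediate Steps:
E(M, h) = 138/(17*h) (E(M, h) = -414*(-1/(51*h)) = -(-138)/(17*h) = 138/(17*h))
x(D, T) = -82 + D*T
(E(149, 51) + 446001)/(118668 + x(-648, -433)) = ((138/17)/51 + 446001)/(118668 + (-82 - 648*(-433))) = ((138/17)*(1/51) + 446001)/(118668 + (-82 + 280584)) = (46/289 + 446001)/(118668 + 280502) = (128894335/289)/399170 = (128894335/289)*(1/399170) = 25778867/23072026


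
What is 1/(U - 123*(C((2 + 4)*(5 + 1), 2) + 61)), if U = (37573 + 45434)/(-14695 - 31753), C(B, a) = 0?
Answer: -46448/348582351 ≈ -0.00013325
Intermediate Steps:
U = -83007/46448 (U = 83007/(-46448) = 83007*(-1/46448) = -83007/46448 ≈ -1.7871)
1/(U - 123*(C((2 + 4)*(5 + 1), 2) + 61)) = 1/(-83007/46448 - 123*(0 + 61)) = 1/(-83007/46448 - 123*61) = 1/(-83007/46448 - 7503) = 1/(-348582351/46448) = -46448/348582351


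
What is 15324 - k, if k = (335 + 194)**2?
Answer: -264517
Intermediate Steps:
k = 279841 (k = 529**2 = 279841)
15324 - k = 15324 - 1*279841 = 15324 - 279841 = -264517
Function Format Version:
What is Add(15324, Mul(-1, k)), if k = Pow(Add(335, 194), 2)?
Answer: -264517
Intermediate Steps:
k = 279841 (k = Pow(529, 2) = 279841)
Add(15324, Mul(-1, k)) = Add(15324, Mul(-1, 279841)) = Add(15324, -279841) = -264517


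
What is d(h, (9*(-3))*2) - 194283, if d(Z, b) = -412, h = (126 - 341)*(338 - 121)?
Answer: -194695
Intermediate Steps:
h = -46655 (h = -215*217 = -46655)
d(h, (9*(-3))*2) - 194283 = -412 - 194283 = -194695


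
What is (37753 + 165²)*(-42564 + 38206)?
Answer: -283174124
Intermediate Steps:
(37753 + 165²)*(-42564 + 38206) = (37753 + 27225)*(-4358) = 64978*(-4358) = -283174124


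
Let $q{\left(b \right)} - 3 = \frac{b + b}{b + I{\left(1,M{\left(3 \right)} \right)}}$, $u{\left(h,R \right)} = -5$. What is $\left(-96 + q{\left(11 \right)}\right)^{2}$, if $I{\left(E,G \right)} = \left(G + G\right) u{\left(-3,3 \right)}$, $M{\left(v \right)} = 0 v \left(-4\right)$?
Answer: $8281$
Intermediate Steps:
$M{\left(v \right)} = 0$ ($M{\left(v \right)} = 0 \left(-4\right) = 0$)
$I{\left(E,G \right)} = - 10 G$ ($I{\left(E,G \right)} = \left(G + G\right) \left(-5\right) = 2 G \left(-5\right) = - 10 G$)
$q{\left(b \right)} = 5$ ($q{\left(b \right)} = 3 + \frac{b + b}{b - 0} = 3 + \frac{2 b}{b + 0} = 3 + \frac{2 b}{b} = 3 + 2 = 5$)
$\left(-96 + q{\left(11 \right)}\right)^{2} = \left(-96 + 5\right)^{2} = \left(-91\right)^{2} = 8281$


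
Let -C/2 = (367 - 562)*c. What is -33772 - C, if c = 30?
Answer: -45472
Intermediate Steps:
C = 11700 (C = -2*(367 - 562)*30 = -(-390)*30 = -2*(-5850) = 11700)
-33772 - C = -33772 - 1*11700 = -33772 - 11700 = -45472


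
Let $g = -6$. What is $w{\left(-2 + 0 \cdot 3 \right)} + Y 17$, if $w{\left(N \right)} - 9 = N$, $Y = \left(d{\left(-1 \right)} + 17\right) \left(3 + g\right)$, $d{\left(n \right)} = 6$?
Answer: $-1166$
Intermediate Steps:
$Y = -69$ ($Y = \left(6 + 17\right) \left(3 - 6\right) = 23 \left(-3\right) = -69$)
$w{\left(N \right)} = 9 + N$
$w{\left(-2 + 0 \cdot 3 \right)} + Y 17 = \left(9 + \left(-2 + 0 \cdot 3\right)\right) - 1173 = \left(9 + \left(-2 + 0\right)\right) - 1173 = \left(9 - 2\right) - 1173 = 7 - 1173 = -1166$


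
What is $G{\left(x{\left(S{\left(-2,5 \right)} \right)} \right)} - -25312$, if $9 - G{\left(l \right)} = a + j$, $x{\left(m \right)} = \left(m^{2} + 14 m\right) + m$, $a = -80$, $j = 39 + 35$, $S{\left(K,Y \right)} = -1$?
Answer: $25327$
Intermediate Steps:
$j = 74$
$x{\left(m \right)} = m^{2} + 15 m$
$G{\left(l \right)} = 15$ ($G{\left(l \right)} = 9 - \left(-80 + 74\right) = 9 - -6 = 9 + 6 = 15$)
$G{\left(x{\left(S{\left(-2,5 \right)} \right)} \right)} - -25312 = 15 - -25312 = 15 + 25312 = 25327$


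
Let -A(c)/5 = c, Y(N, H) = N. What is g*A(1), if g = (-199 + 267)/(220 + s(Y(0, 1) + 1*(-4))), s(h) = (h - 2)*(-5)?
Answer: -34/25 ≈ -1.3600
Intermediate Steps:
A(c) = -5*c
s(h) = 10 - 5*h (s(h) = (-2 + h)*(-5) = 10 - 5*h)
g = 34/125 (g = (-199 + 267)/(220 + (10 - 5*(0 + 1*(-4)))) = 68/(220 + (10 - 5*(0 - 4))) = 68/(220 + (10 - 5*(-4))) = 68/(220 + (10 + 20)) = 68/(220 + 30) = 68/250 = 68*(1/250) = 34/125 ≈ 0.27200)
g*A(1) = 34*(-5*1)/125 = (34/125)*(-5) = -34/25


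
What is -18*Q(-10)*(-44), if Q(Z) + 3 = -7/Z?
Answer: -9108/5 ≈ -1821.6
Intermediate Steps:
Q(Z) = -3 - 7/Z
-18*Q(-10)*(-44) = -18*(-3 - 7/(-10))*(-44) = -18*(-3 - 7*(-⅒))*(-44) = -18*(-3 + 7/10)*(-44) = -18*(-23/10)*(-44) = (207/5)*(-44) = -9108/5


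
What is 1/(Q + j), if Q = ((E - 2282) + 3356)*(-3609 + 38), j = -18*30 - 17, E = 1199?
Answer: -1/8117440 ≈ -1.2319e-7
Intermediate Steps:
j = -557 (j = -540 - 17 = -557)
Q = -8116883 (Q = ((1199 - 2282) + 3356)*(-3609 + 38) = (-1083 + 3356)*(-3571) = 2273*(-3571) = -8116883)
1/(Q + j) = 1/(-8116883 - 557) = 1/(-8117440) = -1/8117440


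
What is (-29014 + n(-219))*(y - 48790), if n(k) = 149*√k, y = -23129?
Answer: 2086657866 - 10715931*I*√219 ≈ 2.0867e+9 - 1.5858e+8*I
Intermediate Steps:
(-29014 + n(-219))*(y - 48790) = (-29014 + 149*√(-219))*(-23129 - 48790) = (-29014 + 149*(I*√219))*(-71919) = (-29014 + 149*I*√219)*(-71919) = 2086657866 - 10715931*I*√219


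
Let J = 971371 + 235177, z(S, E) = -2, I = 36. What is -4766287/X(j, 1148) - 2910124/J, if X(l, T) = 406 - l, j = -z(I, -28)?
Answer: -205426062049/17408764 ≈ -11800.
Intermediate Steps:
j = 2 (j = -1*(-2) = 2)
J = 1206548
-4766287/X(j, 1148) - 2910124/J = -4766287/(406 - 1*2) - 2910124/1206548 = -4766287/(406 - 2) - 2910124*1/1206548 = -4766287/404 - 103933/43091 = -205426062049/17408764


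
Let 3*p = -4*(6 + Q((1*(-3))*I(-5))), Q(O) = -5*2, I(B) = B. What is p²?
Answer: 256/9 ≈ 28.444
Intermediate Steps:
Q(O) = -10
p = 16/3 (p = (-4*(6 - 10))/3 = (-4*(-4))/3 = (⅓)*16 = 16/3 ≈ 5.3333)
p² = (16/3)² = 256/9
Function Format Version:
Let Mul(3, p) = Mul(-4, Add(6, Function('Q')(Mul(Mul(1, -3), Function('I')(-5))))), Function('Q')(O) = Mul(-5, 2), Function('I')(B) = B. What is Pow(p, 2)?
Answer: Rational(256, 9) ≈ 28.444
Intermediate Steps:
Function('Q')(O) = -10
p = Rational(16, 3) (p = Mul(Rational(1, 3), Mul(-4, Add(6, -10))) = Mul(Rational(1, 3), Mul(-4, -4)) = Mul(Rational(1, 3), 16) = Rational(16, 3) ≈ 5.3333)
Pow(p, 2) = Pow(Rational(16, 3), 2) = Rational(256, 9)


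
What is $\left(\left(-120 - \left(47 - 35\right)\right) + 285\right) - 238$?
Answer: $-85$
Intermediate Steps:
$\left(\left(-120 - \left(47 - 35\right)\right) + 285\right) - 238 = \left(\left(-120 - 12\right) + 285\right) - 238 = \left(-132 + 285\right) - 238 = 153 - 238 = -85$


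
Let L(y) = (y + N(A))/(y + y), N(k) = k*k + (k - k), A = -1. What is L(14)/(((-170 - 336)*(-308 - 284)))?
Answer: 15/8387456 ≈ 1.7884e-6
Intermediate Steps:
N(k) = k² (N(k) = k² + 0 = k²)
L(y) = (1 + y)/(2*y) (L(y) = (y + (-1)²)/(y + y) = (y + 1)/((2*y)) = (1 + y)*(1/(2*y)) = (1 + y)/(2*y))
L(14)/(((-170 - 336)*(-308 - 284))) = ((½)*(1 + 14)/14)/(((-170 - 336)*(-308 - 284))) = ((½)*(1/14)*15)/((-506*(-592))) = (15/28)/299552 = (15/28)*(1/299552) = 15/8387456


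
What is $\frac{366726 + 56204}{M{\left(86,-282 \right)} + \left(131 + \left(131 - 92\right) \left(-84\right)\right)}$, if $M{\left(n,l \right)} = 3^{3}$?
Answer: $- \frac{211465}{1559} \approx -135.64$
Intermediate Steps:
$M{\left(n,l \right)} = 27$
$\frac{366726 + 56204}{M{\left(86,-282 \right)} + \left(131 + \left(131 - 92\right) \left(-84\right)\right)} = \frac{366726 + 56204}{27 + \left(131 + \left(131 - 92\right) \left(-84\right)\right)} = \frac{422930}{27 + \left(131 + \left(131 - 92\right) \left(-84\right)\right)} = \frac{422930}{27 + \left(131 + 39 \left(-84\right)\right)} = \frac{422930}{27 + \left(131 - 3276\right)} = \frac{422930}{27 - 3145} = \frac{422930}{-3118} = 422930 \left(- \frac{1}{3118}\right) = - \frac{211465}{1559}$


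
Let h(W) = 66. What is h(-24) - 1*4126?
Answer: -4060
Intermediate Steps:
h(-24) - 1*4126 = 66 - 1*4126 = 66 - 4126 = -4060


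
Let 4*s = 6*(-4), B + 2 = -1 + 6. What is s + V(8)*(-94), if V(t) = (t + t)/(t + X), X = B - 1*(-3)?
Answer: -794/7 ≈ -113.43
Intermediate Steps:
B = 3 (B = -2 + (-1 + 6) = -2 + 5 = 3)
X = 6 (X = 3 - 1*(-3) = 3 + 3 = 6)
s = -6 (s = (6*(-4))/4 = (¼)*(-24) = -6)
V(t) = 2*t/(6 + t) (V(t) = (t + t)/(t + 6) = (2*t)/(6 + t) = 2*t/(6 + t))
s + V(8)*(-94) = -6 + (2*8/(6 + 8))*(-94) = -6 + (2*8/14)*(-94) = -6 + (2*8*(1/14))*(-94) = -6 + (8/7)*(-94) = -6 - 752/7 = -794/7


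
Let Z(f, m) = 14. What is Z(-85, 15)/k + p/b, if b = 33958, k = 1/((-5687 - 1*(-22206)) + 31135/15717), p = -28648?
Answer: 4747890473680/20527611 ≈ 2.3129e+5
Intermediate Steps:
k = 1209/19973866 (k = 1/((-5687 + 22206) + 31135*(1/15717)) = 1/(16519 + 2395/1209) = 1/(19973866/1209) = 1209/19973866 ≈ 6.0529e-5)
Z(-85, 15)/k + p/b = 14/(1209/19973866) - 28648/33958 = 14*(19973866/1209) - 28648*1/33958 = 279634124/1209 - 14324/16979 = 4747890473680/20527611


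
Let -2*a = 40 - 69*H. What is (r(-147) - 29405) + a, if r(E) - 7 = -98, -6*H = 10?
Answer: -59147/2 ≈ -29574.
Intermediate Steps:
H = -5/3 (H = -⅙*10 = -5/3 ≈ -1.6667)
r(E) = -91 (r(E) = 7 - 98 = -91)
a = -155/2 (a = -(40 - 69*(-5/3))/2 = -(40 + 115)/2 = -½*155 = -155/2 ≈ -77.500)
(r(-147) - 29405) + a = (-91 - 29405) - 155/2 = -29496 - 155/2 = -59147/2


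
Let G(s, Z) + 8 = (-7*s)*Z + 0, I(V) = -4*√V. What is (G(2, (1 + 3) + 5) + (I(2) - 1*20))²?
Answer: 23748 + 1232*√2 ≈ 25490.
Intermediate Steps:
G(s, Z) = -8 - 7*Z*s (G(s, Z) = -8 + ((-7*s)*Z + 0) = -8 + (-7*Z*s + 0) = -8 - 7*Z*s)
(G(2, (1 + 3) + 5) + (I(2) - 1*20))² = ((-8 - 7*((1 + 3) + 5)*2) + (-4*√2 - 1*20))² = ((-8 - 7*(4 + 5)*2) + (-4*√2 - 20))² = ((-8 - 7*9*2) + (-20 - 4*√2))² = ((-8 - 126) + (-20 - 4*√2))² = (-134 + (-20 - 4*√2))² = (-154 - 4*√2)²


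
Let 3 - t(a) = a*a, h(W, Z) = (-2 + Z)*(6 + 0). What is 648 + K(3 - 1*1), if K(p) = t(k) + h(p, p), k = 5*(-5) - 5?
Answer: -249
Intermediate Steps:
h(W, Z) = -12 + 6*Z (h(W, Z) = (-2 + Z)*6 = -12 + 6*Z)
k = -30 (k = -25 - 5 = -30)
t(a) = 3 - a² (t(a) = 3 - a*a = 3 - a²)
K(p) = -909 + 6*p (K(p) = (3 - 1*(-30)²) + (-12 + 6*p) = (3 - 1*900) + (-12 + 6*p) = (3 - 900) + (-12 + 6*p) = -897 + (-12 + 6*p) = -909 + 6*p)
648 + K(3 - 1*1) = 648 + (-909 + 6*(3 - 1*1)) = 648 + (-909 + 6*(3 - 1)) = 648 + (-909 + 6*2) = 648 + (-909 + 12) = 648 - 897 = -249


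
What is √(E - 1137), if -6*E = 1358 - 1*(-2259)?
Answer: I*√62634/6 ≈ 41.711*I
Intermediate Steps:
E = -3617/6 (E = -(1358 - 1*(-2259))/6 = -(1358 + 2259)/6 = -⅙*3617 = -3617/6 ≈ -602.83)
√(E - 1137) = √(-3617/6 - 1137) = √(-10439/6) = I*√62634/6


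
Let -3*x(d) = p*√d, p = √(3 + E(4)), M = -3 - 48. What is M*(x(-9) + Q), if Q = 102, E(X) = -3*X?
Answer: -5355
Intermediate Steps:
M = -51
p = 3*I (p = √(3 - 3*4) = √(3 - 12) = √(-9) = 3*I ≈ 3.0*I)
x(d) = -I*√d (x(d) = -3*I*√d/3 = -I*√d)
M*(x(-9) + Q) = -51*(-I*√(-9) + 102) = -51*(-I*3*I + 102) = -51*(3 + 102) = -51*105 = -5355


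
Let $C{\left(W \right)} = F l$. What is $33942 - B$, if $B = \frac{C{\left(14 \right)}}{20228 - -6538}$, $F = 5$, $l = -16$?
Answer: $\frac{454245826}{13383} \approx 33942.0$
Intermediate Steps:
$C{\left(W \right)} = -80$ ($C{\left(W \right)} = 5 \left(-16\right) = -80$)
$B = - \frac{40}{13383}$ ($B = - \frac{80}{20228 - -6538} = - \frac{80}{20228 + 6538} = - \frac{80}{26766} = \left(-80\right) \frac{1}{26766} = - \frac{40}{13383} \approx -0.0029889$)
$33942 - B = 33942 - - \frac{40}{13383} = 33942 + \frac{40}{13383} = \frac{454245826}{13383}$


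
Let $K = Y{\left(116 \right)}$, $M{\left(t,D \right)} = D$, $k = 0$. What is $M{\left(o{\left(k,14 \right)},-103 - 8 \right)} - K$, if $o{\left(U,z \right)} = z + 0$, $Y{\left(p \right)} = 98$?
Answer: $-209$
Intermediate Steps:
$o{\left(U,z \right)} = z$
$K = 98$
$M{\left(o{\left(k,14 \right)},-103 - 8 \right)} - K = \left(-103 - 8\right) - 98 = -111 - 98 = -209$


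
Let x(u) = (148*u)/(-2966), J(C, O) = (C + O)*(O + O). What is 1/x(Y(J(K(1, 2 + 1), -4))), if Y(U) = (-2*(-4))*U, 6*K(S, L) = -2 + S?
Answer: -4449/59200 ≈ -0.075152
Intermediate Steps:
K(S, L) = -⅓ + S/6 (K(S, L) = (-2 + S)/6 = -⅓ + S/6)
J(C, O) = 2*O*(C + O) (J(C, O) = (C + O)*(2*O) = 2*O*(C + O))
Y(U) = 8*U
x(u) = -74*u/1483 (x(u) = (148*u)*(-1/2966) = -74*u/1483)
1/x(Y(J(K(1, 2 + 1), -4))) = 1/(-592*2*(-4)*((-⅓ + (⅙)*1) - 4)/1483) = 1/(-592*2*(-4)*((-⅓ + ⅙) - 4)/1483) = 1/(-592*2*(-4)*(-⅙ - 4)/1483) = 1/(-592*2*(-4)*(-25/6)/1483) = 1/(-592*100/(1483*3)) = 1/(-74/1483*800/3) = 1/(-59200/4449) = -4449/59200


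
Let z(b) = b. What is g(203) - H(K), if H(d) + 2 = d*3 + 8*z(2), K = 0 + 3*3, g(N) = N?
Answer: 162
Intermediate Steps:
K = 9 (K = 0 + 9 = 9)
H(d) = 14 + 3*d (H(d) = -2 + (d*3 + 8*2) = -2 + (3*d + 16) = -2 + (16 + 3*d) = 14 + 3*d)
g(203) - H(K) = 203 - (14 + 3*9) = 203 - (14 + 27) = 203 - 1*41 = 203 - 41 = 162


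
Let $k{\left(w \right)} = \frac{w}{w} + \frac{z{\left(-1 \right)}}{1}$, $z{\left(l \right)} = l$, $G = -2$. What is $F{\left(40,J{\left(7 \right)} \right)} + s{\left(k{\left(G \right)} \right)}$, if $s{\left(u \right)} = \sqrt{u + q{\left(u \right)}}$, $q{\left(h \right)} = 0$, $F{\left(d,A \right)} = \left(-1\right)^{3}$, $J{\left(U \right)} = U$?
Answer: $-1$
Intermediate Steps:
$F{\left(d,A \right)} = -1$
$k{\left(w \right)} = 0$ ($k{\left(w \right)} = \frac{w}{w} - 1^{-1} = 1 - 1 = 0$)
$s{\left(u \right)} = \sqrt{u}$ ($s{\left(u \right)} = \sqrt{u + 0} = \sqrt{u}$)
$F{\left(40,J{\left(7 \right)} \right)} + s{\left(k{\left(G \right)} \right)} = -1 + \sqrt{0} = -1 + 0 = -1$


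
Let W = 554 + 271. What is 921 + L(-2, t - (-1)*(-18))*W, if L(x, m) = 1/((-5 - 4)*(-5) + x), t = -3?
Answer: 40428/43 ≈ 940.19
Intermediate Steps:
L(x, m) = 1/(45 + x) (L(x, m) = 1/(-9*(-5) + x) = 1/(45 + x))
W = 825
921 + L(-2, t - (-1)*(-18))*W = 921 + 825/(45 - 2) = 921 + 825/43 = 40428/43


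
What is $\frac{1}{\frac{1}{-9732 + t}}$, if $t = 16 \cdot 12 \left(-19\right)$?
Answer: $-13380$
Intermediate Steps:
$t = -3648$ ($t = 192 \left(-19\right) = -3648$)
$\frac{1}{\frac{1}{-9732 + t}} = \frac{1}{\frac{1}{-9732 - 3648}} = \frac{1}{\frac{1}{-13380}} = \frac{1}{- \frac{1}{13380}} = -13380$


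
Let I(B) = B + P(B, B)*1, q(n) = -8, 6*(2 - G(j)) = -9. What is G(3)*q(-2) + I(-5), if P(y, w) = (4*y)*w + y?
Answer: 62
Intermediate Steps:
G(j) = 7/2 (G(j) = 2 - ⅙*(-9) = 2 + 3/2 = 7/2)
P(y, w) = y + 4*w*y (P(y, w) = 4*w*y + y = y + 4*w*y)
I(B) = B + B*(1 + 4*B) (I(B) = B + (B*(1 + 4*B))*1 = B + B*(1 + 4*B))
G(3)*q(-2) + I(-5) = (7/2)*(-8) + 2*(-5)*(1 + 2*(-5)) = -28 + 2*(-5)*(1 - 10) = -28 + 2*(-5)*(-9) = -28 + 90 = 62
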